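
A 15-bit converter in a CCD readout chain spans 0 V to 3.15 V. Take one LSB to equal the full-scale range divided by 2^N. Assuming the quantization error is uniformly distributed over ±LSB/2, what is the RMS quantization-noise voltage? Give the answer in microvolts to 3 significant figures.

27.8 µV

Full-scale range = 3.15 V.
Step size = 3.15/32768 V = 96.130 µV.
For a uniform distribution on [−LSB/2, +LSB/2], V_rms = LSB/√12 = 96.130 µV/3.4641 = 27.8 µV.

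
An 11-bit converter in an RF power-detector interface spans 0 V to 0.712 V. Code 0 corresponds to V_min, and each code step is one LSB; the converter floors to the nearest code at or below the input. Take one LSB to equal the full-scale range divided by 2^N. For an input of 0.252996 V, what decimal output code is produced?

727

V_FS = 0.712 V. LSB = 0.712 V / 2^11 ≈ 347.7 µV.
code = ⌊(V_in − V_min)/LSB⌋ = ⌊(V_in − V_min) × 2^11 / range⌋
     = ⌊(0.252996 − (0)) × 2048 / 0.712⌋ = ⌊0.252996 × 2048/0.712⌋
     = ⌊727.719⌋ = 727.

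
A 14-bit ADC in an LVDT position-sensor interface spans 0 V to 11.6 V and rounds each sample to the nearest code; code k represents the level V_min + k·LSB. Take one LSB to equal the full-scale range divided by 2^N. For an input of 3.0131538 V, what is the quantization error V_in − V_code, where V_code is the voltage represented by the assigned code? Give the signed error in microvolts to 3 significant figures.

−127 µV

Range is 11.6 V. LSB = 11.6 V / 2^14 ≈ 0.7080 mV.
(3.0131538 − (0)) / LSB = 3.0131538 × 16384/11.6 = 4255.8200. Nearest integer: k = 4256.
Reconstructed level: 0 + 4256 × 11.6/16384 V = 3.0132812500 V.
e = 3.0131538 − (3.0132812500) = −127 µV.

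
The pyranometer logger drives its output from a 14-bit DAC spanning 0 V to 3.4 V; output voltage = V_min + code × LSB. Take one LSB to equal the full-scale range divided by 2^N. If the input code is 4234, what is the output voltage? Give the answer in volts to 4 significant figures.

V_FS = 3.4 V. LSB = 3.4 V / 2^14.
V_out = V_min + code × LSB = 0 V + 4234 × 3.4 V / 16384
      = 0 V + 0.878638 V = 0.878638 V.

0.8786 V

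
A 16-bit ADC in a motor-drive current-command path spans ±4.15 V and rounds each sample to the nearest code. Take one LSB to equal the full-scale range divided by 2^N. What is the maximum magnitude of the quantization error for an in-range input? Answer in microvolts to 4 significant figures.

Full-scale range = 4.15 V − (-4.15 V) = 8.3 V.
Step size = 8.3/65536 V = 126.648 µV.
Worst-case error for round-to-nearest is half an LSB: 63.32 µV.

63.32 µV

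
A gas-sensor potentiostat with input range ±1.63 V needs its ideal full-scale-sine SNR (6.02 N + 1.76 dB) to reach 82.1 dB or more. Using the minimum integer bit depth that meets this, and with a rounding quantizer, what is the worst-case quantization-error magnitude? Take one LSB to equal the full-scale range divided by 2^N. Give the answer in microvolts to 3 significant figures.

99.5 µV

The full-scale span is 1.63 − (-1.63) = 3.26 V.
Required N = ⌈(82.1 − 1.76)/6.02⌉ = ⌈13.346⌉ = 14.
LSB = 3.26 V ÷ 2^14 = 3.26/16384 V = 198.97 µV.
|e|_max = LSB/2 = 99.5 µV.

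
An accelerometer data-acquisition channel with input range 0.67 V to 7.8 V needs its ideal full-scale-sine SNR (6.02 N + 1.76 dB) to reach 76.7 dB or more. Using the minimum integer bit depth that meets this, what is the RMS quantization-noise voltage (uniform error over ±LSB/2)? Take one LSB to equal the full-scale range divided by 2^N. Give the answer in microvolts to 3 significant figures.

The full-scale span is 7.8 − (0.67) = 7.13 V.
N ≥ (76.7 − 1.76)/6.02 = 12.449 → N_min = 13.
LSB = 7.13 V ÷ 2^13 = 7.13/8192 V = 0.87036 mV.
σ_q = LSB/√12 = 0.87036 mV/3.4641 = 251 µV.

251 µV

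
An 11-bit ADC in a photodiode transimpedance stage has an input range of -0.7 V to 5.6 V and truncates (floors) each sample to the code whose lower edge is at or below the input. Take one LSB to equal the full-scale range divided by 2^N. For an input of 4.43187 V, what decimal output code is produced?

Range = 5.6 − (-0.7) = 6.3 V. LSB = 6.3 V / 2^11 ≈ 3.076 mV.
V_in − V_min = 4.43187 − (-0.7) = 5.13187 V.
Divide by LSB: 5.13187 × 2048/6.3 = 1668.2650.
Truncating gives code 1668.

1668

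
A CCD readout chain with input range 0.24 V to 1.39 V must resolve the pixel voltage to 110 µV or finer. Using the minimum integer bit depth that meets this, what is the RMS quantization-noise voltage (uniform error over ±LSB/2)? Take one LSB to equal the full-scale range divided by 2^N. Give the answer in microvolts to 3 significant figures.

20.3 µV

Span: 1.39 V − (0.24 V) = 1.15 V.
Need 2^N ≥ 1.15 V / 110 µV = 10450 → N_min = 14.
Step size = 1.15/16384 V = 70.190 µV.
RMS noise = LSB/√12 = 20.3 µV.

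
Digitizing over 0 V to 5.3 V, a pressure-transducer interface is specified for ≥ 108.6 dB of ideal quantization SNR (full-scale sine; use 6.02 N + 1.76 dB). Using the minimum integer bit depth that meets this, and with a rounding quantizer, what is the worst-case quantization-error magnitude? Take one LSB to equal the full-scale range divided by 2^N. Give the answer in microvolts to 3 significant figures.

Full-scale range = 5.3 V.
Solving 6.02 N ≥ 108.6 − 1.76: N ≥ 17.748. Round up → N = 18.
Step size = 5.3/262144 V = 20.218 µV.
Half an LSB is 10.1 µV.

10.1 µV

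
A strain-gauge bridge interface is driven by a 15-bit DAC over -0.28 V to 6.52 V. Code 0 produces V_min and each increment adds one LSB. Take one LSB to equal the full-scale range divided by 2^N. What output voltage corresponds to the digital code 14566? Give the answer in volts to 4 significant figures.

Span: 6.52 V − (-0.28 V) = 6.8 V. LSB = 6.8 V / 2^15.
Output = V_min + (14566/32768) × range = -0.28 + 0.444519 × 6.8 V
      = -0.28 V + 3.02273 V = 2.74273 V.

2.743 V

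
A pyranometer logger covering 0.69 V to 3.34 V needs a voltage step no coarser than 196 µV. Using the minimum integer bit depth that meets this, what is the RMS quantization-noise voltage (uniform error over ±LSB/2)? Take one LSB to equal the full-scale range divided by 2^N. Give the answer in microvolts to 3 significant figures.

Span: 3.34 V − (0.69 V) = 2.65 V.
Required number of levels: 2.65/196 µV = 13520; smallest N with 2^N ≥ that is 14.
One LSB is 2.65 V / 16384 = 161.74 µV.
V_rms = LSB/√12 = 46.7 µV.

46.7 µV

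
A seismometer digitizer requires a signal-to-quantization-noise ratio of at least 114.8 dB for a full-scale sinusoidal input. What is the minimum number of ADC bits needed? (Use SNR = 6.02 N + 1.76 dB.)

19 bits

Solving 6.02 N ≥ 114.8 − 1.76: N ≥ 18.777. Round up → N = 19.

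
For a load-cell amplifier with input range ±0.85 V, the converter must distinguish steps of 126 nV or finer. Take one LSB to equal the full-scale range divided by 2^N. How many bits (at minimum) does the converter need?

The full-scale span is 0.85 − (-0.85) = 1.7 V.
Levels needed ≥ 1.7/126 nV = 1.349e7. 2^24 = 16777216 suffices, so N_min = 24.

24 bits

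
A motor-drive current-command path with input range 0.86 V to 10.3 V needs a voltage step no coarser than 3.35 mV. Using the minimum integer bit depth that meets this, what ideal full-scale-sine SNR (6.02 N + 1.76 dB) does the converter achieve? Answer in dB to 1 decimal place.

Range = 10.3 − (0.86) = 9.44 V.
Levels needed ≥ 9.44/3.35 mV = 2818. 2^12 = 4096 suffices, so N_min = 12.
Ideal SNR at N = 12: 6.02·12 + 1.76 = 74.0 dB.

74.0 dB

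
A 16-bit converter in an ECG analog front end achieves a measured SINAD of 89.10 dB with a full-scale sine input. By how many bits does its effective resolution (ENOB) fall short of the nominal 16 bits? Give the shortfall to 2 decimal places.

ENOB = (SINAD − 1.76)/6.02 = (89.10 − 1.76)/6.02 = 14.5083 bits.
16 − 14.5083 = 1.49 bits below nominal.

1.49 bits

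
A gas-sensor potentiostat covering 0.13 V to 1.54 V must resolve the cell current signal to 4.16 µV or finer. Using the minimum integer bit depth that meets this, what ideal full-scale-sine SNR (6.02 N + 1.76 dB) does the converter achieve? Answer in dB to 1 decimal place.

The full-scale span is 1.54 − (0.13) = 1.41 V.
Required number of levels: 1.41/4.16 µV = 338940; smallest N with 2^N ≥ that is 19.
SNR = 6.02 × 19 + 1.76 = 116.14 dB.

116.1 dB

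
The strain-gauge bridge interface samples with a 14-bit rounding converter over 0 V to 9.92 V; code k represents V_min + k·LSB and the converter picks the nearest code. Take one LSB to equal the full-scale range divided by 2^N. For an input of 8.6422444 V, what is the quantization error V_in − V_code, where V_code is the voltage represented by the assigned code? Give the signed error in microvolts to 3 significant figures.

−217 µV

Range is 9.92 V. LSB = 9.92 V / 2^14 ≈ 0.6055 mV.
(V_in − V_min)/LSB = (8.6422444 − (0)) × 16384/9.92 = 14273.6424 → nearest code k = 14274.
V_code = 0 + (14274/16384) × 9.92 = 8.6424609375 V.
e = 8.6422444 − (8.6424609375) = −217 µV.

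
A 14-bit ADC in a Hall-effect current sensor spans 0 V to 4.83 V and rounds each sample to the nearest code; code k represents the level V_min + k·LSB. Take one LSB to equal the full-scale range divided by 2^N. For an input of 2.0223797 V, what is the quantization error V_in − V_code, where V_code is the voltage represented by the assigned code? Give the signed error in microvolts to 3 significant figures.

Range is 4.83 V. LSB = 4.83 V / 2^14 ≈ 294.8 µV.
(2.0223797 − (0)) / LSB = 2.0223797 × 16384/4.83 = 6860.1799. Nearest integer: k = 6860.
Reconstructed level: 0 + 6860 × 4.83/16384 V = 2.0223266602 V.
e = 2.0223797 − (2.0223266602) = +53.0 µV.

+53.0 µV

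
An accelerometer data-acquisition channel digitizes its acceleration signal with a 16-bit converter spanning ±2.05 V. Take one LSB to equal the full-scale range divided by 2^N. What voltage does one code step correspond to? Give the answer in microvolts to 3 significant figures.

Full-scale range = 2.05 V − (-2.05 V) = 4.1 V.
2^16 = 65536 levels.
LSB = 4.1 V ÷ 2^16 = 4.1/65536 V = 62.6 µV.

62.6 µV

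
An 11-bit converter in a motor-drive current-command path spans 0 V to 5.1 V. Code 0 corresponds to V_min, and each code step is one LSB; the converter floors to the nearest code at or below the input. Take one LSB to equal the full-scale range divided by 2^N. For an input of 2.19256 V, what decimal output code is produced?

V_FS = 5.1 V. LSB = 5.1 V / 2^11 ≈ 2.490 mV.
code = ⌊(V_in − V_min)/LSB⌋ = ⌊(V_in − V_min) × 2^11 / range⌋
     = ⌊(2.19256 − (0)) × 2048 / 5.1⌋ = ⌊2.19256 × 2048/5.1⌋
     = ⌊880.463⌋ = 880.

880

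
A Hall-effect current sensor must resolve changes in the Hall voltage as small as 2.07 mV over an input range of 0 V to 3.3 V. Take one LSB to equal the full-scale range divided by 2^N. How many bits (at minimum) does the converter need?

Range is 3.3 V.
Required number of levels: 3.3/2.07 mV = 1594.2; smallest N with 2^N ≥ that is 11.

11 bits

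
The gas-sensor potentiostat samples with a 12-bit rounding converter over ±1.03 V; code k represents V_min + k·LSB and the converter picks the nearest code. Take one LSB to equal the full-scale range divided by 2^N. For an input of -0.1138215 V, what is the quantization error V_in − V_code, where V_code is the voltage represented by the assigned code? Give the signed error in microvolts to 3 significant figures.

−159 µV

Full-scale range = 1.03 V − (-1.03 V) = 2.06 V. LSB = 2.06 V / 2^12 ≈ 0.5029 mV.
Position in LSBs: (-0.1138215 − (-1.03)) × 4096/2.06 = 1821.6831; rounding gives k = 1822.
V_code = -1.03 + (1822/4096) × 2.06 = -0.1136621094 V.
Error = V_in − V_code = -0.1138215 − (-0.1136621094) = −159 µV.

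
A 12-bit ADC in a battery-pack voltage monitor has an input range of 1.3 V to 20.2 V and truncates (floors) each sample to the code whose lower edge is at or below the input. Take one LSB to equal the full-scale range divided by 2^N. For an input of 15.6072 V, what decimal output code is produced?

3100

Span: 20.2 V − (1.3 V) = 18.9 V. LSB = 18.9 V / 2^12 ≈ 4.614 mV.
(V_in − V_min) × 2^12/range = (15.6072 − (1.3)) × 4096/18.9 = 3100.650.
Floor → code = 3100.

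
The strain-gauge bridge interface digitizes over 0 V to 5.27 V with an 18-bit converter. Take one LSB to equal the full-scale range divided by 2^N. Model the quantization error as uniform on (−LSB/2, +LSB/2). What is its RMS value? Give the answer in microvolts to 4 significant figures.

5.803 µV

V_FS = 5.27 V.
Step size = 5.27/262144 V = 20.1035 µV.
V_rms = LSB/√12 = 20.1035 µV / √12 = 5.803 µV.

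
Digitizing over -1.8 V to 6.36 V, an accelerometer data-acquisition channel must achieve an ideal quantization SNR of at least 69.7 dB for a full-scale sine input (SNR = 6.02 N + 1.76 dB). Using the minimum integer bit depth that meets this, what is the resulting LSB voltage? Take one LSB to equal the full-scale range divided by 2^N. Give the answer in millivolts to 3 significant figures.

1.99 mV

Full-scale range = 6.36 V − (-1.8 V) = 8.16 V.
6.02 N + 1.76 ≥ 69.7 gives N ≥ 11.286, so the minimum integer is 12.
One LSB is 8.16 V / 4096 = 1.99 mV.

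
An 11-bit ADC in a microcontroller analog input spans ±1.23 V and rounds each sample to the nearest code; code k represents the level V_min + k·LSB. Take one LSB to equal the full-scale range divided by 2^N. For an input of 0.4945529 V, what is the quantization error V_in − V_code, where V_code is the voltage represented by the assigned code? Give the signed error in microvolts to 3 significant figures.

The full-scale span is 1.23 − (-1.23) = 2.46 V. LSB = 2.46 V / 2^11 ≈ 1.201 mV.
(V_in − V_min)/LSB = (0.4945529 − (-1.23)) × 2048/2.46 = 1435.7253 → nearest code k = 1436.
V_code = V_min + k × range/2^11 = -1.23 + 1436 × 2.46/2048 = 0.4948828125 V.
Error = V_in − V_code = 0.4945529 − (0.4948828125) = −330 µV.

−330 µV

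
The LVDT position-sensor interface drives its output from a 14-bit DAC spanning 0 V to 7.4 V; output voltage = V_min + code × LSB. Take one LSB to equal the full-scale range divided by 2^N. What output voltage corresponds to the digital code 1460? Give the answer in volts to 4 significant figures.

Full-scale range = 7.4 V. LSB = 7.4 V / 2^14.
V_out = 0 + 1460 × (7.4/16384) V
      = 0 + 0.659424 = 0.659424 V.

0.6594 V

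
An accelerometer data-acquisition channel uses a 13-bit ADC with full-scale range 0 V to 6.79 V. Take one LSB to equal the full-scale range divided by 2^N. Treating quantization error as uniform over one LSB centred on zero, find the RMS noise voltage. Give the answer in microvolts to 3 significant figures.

239 µV

Span = 6.79 V.
Step size = 6.79/8192 V = 0.82886 mV.
σ_q = LSB/√12 = 0.82886 mV/3.4641 = 239 µV.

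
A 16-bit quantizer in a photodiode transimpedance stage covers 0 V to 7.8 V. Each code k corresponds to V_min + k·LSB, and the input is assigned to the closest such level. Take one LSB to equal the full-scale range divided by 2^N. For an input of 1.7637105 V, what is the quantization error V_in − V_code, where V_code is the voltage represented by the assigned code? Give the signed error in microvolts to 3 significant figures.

Span = 7.8 V. LSB = 7.8 V / 2^16 ≈ 119.0 µV.
(1.7637105 − (0)) / LSB = 1.7637105 × 65536/7.8 = 14818.7861. Nearest integer: k = 14819.
Reconstructed level: 0 + 14819 × 7.8/65536 V = 1.7637359619 V.
e = 1.7637105 − (1.7637359619) = −25.5 µV.

−25.5 µV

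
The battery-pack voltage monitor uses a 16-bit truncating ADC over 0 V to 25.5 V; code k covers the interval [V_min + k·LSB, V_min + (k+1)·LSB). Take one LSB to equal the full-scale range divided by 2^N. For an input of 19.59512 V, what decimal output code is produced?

50360

Span = 25.5 V. LSB = 25.5 V / 2^16 ≈ 389.1 µV.
V_in − V_min = 19.59512 − (0) = 19.59512 V.
Divide by LSB: 19.59512 × 65536/25.5 = 50360.2268.
Truncating gives code 50360.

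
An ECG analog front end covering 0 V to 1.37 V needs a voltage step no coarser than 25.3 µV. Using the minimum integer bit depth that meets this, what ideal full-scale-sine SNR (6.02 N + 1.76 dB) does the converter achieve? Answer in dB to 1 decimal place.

98.1 dB

Span = 1.37 V.
Required number of levels: 1.37/25.3 µV = 54150; smallest N with 2^N ≥ that is 16.
SNR = 6.02 × 16 + 1.76 = 98.08 dB.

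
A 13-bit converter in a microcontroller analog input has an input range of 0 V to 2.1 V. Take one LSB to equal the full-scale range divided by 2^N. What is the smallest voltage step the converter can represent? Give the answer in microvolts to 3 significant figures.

Full-scale range = 2.1 V.
There are 2^13 = 8192 steps.
LSB = 2.1 V ÷ 2^13 = 2.1/8192 V = 256 µV.

256 µV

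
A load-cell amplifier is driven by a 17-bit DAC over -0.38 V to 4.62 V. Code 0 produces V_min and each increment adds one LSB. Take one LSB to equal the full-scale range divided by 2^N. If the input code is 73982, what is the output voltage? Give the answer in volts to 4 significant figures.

Span: 4.62 V − (-0.38 V) = 5 V. LSB = 5 V / 2^17.
V_out = -0.38 + 73982 × (5/131072) V
      = -0.38 V + 2.82219 V = 2.44219 V.

2.442 V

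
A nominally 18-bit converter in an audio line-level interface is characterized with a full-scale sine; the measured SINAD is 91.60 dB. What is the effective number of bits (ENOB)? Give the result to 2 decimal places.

ENOB = (SINAD − 1.76) / 6.02 = (91.60 − 1.76) / 6.02 = 89.84 / 6.02 = 14.9236.

14.92 bits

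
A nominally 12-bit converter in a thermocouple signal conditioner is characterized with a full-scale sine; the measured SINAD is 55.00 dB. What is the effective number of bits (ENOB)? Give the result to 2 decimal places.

8.84 bits

ENOB = (55.00 − 1.76)/6.02 = 8.8439 bits.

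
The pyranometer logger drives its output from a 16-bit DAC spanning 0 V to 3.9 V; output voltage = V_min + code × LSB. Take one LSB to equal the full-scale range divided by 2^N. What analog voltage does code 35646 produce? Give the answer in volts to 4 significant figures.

Range is 3.9 V. LSB = 3.9 V / 2^16.
V_out = V_min + code × LSB = 0 V + 35646 × 3.9 V / 65536
      = 0 + 2.12127 = 2.12127 V.

2.121 V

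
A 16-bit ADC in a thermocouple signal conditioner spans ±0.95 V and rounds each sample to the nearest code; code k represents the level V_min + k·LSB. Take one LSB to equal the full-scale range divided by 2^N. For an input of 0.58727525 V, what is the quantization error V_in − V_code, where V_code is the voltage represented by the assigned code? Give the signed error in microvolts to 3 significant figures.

The full-scale span is 0.95 − (-0.95) = 1.9 V. LSB = 1.9 V / 2^16 ≈ 28.99 µV.
(V_in − V_min)/LSB = (0.58727525 − (-0.95)) × 65536/1.9 = 53024.6688 → nearest code k = 53025.
V_code = V_min + k × range/2^16 = -0.95 + 53025 × 1.9/65536 = 0.58728485107 V.
V_in − V_code = 0.58727525 − (0.58728485107) = −9.60 µV.

−9.60 µV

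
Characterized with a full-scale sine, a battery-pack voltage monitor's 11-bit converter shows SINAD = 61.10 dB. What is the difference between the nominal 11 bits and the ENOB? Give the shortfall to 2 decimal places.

1.14 bits

Effective bits = (61.10 − 1.76)/6.02 = 9.8571.
Shortfall = 11 − 9.8571 = 1.1429 bits.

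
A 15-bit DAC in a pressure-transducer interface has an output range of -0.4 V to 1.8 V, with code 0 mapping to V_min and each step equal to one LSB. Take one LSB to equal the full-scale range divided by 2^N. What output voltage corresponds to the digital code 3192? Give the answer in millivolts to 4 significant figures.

Full-scale range = 1.8 V − (-0.4 V) = 2.2 V. LSB = 2.2 V / 2^15.
Output = V_min + (3192/32768) × range = -0.4 + 0.0974121 × 2.2 V
      = -0.4 V + 0.214307 V = -0.185693 V.

-185.7 mV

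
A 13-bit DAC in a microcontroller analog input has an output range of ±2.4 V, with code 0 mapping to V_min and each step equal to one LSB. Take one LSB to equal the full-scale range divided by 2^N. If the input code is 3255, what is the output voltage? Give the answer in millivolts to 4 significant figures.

The full-scale span is 2.4 − (-2.4) = 4.8 V. LSB = 4.8 V / 2^13.
V_out = -2.4 + 3255 × (4.8/8192) V
      = -2.4 + 1.90723 = -0.492773 V.

-492.8 mV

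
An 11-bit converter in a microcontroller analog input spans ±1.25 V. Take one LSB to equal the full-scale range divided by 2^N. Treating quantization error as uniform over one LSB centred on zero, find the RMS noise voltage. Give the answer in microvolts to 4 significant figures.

352.4 µV

Span: 1.25 V − (-1.25 V) = 2.5 V.
Step size = 2.5/2048 V = 1.22070 mV.
σ_q = LSB/√12 = 1.22070 mV/3.4641 = 352.4 µV.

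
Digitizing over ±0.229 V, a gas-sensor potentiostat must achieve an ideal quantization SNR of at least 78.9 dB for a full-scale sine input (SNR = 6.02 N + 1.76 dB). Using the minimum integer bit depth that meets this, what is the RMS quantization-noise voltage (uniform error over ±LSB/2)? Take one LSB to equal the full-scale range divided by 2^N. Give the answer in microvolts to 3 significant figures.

16.1 µV

The full-scale span is 0.229 − (-0.229) = 0.458 V.
N ≥ (78.9 − 1.76)/6.02 = 12.814 → N_min = 13.
LSB = 0.458 V ÷ 2^13 = 0.458/8192 V = 55.908 µV.
σ_q = LSB/√12 = 55.908 µV/3.4641 = 16.1 µV.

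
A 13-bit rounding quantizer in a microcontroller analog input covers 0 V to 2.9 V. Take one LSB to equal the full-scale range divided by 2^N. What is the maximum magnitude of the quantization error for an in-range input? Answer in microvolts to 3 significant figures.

Full-scale range = 2.9 V.
LSB = 2.9 V ÷ 2^13 = 2.9/8192 V = 354.00 µV.
|e|_max = LSB/2 = 177 µV.

177 µV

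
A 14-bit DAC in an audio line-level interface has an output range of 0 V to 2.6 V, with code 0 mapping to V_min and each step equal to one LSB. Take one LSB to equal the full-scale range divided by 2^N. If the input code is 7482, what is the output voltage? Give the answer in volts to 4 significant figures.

1.187 V

V_FS = 2.6 V. LSB = 2.6 V / 2^14.
V_out = 0 + 7482 × (2.6/16384) V
      = 0 V + 1.18733 V = 1.18733 V.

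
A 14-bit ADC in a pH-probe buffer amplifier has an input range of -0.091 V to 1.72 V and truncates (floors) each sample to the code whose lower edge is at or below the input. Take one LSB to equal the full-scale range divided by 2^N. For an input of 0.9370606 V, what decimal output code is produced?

Range = 1.72 − (-0.091) = 1.811 V. LSB = 1.811 V / 2^14 ≈ 110.5 µV.
code = ⌊(V_in − V_min)/LSB⌋ = ⌊(V_in − V_min) × 2^14 / range⌋
     = ⌊(0.9370606 − (-0.091)) × 16384 / 1.811⌋ = ⌊1.0280606 × 16384/1.811⌋
     = ⌊9300.798⌋ = 9300.

9300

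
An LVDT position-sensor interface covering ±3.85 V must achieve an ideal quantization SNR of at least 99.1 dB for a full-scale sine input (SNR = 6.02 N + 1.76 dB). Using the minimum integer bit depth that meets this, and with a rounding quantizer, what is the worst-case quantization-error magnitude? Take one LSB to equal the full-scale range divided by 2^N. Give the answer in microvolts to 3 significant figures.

29.4 µV

The full-scale span is 3.85 − (-3.85) = 7.7 V.
Required N = ⌈(99.1 − 1.76)/6.02⌉ = ⌈16.169⌉ = 17.
LSB = 7.7 V / 2^17 = 58.746 µV.
Half an LSB is 29.4 µV.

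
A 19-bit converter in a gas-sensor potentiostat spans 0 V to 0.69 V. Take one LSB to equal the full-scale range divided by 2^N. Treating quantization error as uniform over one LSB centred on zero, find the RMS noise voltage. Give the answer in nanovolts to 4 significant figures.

Full-scale range = 0.69 V.
LSB = 0.69 V / 2^19 = 1.31607 µV.
σ_q = LSB/√12 = 1.31607 µV/3.4641 = 379.9 nV.

379.9 nV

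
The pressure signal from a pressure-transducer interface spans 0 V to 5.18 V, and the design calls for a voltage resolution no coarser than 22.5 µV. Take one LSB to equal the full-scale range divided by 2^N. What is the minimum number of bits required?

18 bits

Span = 5.18 V.
5.18 V / 22.5 µV = 230200. Since 2^17 = 131072 and 2^18 = 262144, N = 18.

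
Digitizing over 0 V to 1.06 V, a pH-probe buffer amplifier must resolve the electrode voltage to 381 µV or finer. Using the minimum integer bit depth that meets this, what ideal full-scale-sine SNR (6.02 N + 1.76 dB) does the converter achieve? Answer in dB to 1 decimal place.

Range is 1.06 V.
1.06 V / 381 µV = 2782. Since 2^11 = 2048 and 2^12 = 4096, N = 12.
Ideal SNR at N = 12: 6.02·12 + 1.76 = 74.0 dB.

74.0 dB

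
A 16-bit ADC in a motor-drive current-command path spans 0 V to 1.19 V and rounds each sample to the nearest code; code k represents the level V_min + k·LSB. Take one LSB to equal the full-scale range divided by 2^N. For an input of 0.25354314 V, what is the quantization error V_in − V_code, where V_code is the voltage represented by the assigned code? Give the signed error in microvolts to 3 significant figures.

+3.56 µV

Full-scale range = 1.19 V. LSB = 1.19 V / 2^16 ≈ 18.16 µV.
(0.25354314 − (0)) / LSB = 0.25354314 × 65536/1.19 = 13963.1960. Nearest integer: k = 13963.
V_code = V_min + k × range/2^16 = 0 + 13963 × 1.19/65536 = 0.25353958130 V.
Error = V_in − V_code = 0.25354314 − (0.25353958130) = +3.56 µV.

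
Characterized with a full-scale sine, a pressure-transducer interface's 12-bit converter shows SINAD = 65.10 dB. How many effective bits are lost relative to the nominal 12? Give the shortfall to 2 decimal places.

1.48 bits

N_eff = (65.10 − 1.76)/6.02 = 10.5216 bits.
Shortfall = 12 − 10.5216 = 1.4784 bits.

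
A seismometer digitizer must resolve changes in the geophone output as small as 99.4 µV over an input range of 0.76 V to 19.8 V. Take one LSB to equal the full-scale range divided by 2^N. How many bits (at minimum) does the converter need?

Span: 19.8 V − (0.76 V) = 19.04 V.
19.04 V / 99.4 µV = 191500. Since 2^17 = 131072 and 2^18 = 262144, N = 18.

18 bits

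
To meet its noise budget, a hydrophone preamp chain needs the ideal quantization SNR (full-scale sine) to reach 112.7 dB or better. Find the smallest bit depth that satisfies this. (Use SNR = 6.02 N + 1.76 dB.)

19 bits

Solving 6.02 N ≥ 112.7 − 1.76: N ≥ 18.429. Round up → N = 19.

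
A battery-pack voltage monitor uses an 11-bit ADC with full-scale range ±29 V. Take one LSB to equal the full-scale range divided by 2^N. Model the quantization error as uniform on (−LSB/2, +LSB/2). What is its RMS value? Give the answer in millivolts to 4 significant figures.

Full-scale range = 29 V − (-29 V) = 58 V.
LSB = 58 V ÷ 2^11 = 58/2048 V = 28.3203 mV.
RMS of a uniform error over width LSB is LSB/√12 = 8.175 mV.

8.175 mV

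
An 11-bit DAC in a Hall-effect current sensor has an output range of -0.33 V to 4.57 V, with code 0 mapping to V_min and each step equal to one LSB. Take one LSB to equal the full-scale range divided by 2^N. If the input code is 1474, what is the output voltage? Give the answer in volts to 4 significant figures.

3.197 V

Full-scale range = 4.57 V − (-0.33 V) = 4.9 V. LSB = 4.9 V / 2^11.
Output = V_min + (1474/2048) × range = -0.33 + 0.719727 × 4.9 V
      = -0.33 V + 3.52666 V = 3.19666 V.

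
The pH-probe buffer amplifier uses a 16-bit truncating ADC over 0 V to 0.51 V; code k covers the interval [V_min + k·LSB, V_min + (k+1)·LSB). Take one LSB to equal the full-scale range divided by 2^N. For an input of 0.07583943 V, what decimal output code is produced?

V_FS = 0.51 V. LSB = 0.51 V / 2^16 ≈ 7.782 µV.
V_in − V_min = 0.07583943 − (0) = 0.07583943 V.
Divide by LSB: 0.07583943 × 65536/0.51 = 9745.5155.
Truncating gives code 9745.

9745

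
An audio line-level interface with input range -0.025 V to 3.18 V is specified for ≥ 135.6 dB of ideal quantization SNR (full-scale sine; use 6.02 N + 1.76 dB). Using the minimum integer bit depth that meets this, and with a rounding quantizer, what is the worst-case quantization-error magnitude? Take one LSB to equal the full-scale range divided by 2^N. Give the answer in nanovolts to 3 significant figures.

Full-scale range = 3.18 V − (-0.025 V) = 3.205 V.
6.02 N + 1.76 ≥ 135.6 gives N ≥ 22.233, so the minimum integer is 23.
LSB = 3.205 V ÷ 2^23 = 3.205/8388608 V = 382.07 nV.
Half an LSB is 191 nV.

191 nV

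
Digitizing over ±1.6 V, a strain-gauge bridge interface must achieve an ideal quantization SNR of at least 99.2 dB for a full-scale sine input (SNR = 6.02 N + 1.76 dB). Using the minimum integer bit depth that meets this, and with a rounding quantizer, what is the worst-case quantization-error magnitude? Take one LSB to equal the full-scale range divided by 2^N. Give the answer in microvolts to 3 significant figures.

The full-scale span is 1.6 − (-1.6) = 3.2 V.
Required N = ⌈(99.2 − 1.76)/6.02⌉ = ⌈16.186⌉ = 17.
One LSB is 3.2 V / 131072 = 24.414 µV.
Half an LSB is 12.2 µV.

12.2 µV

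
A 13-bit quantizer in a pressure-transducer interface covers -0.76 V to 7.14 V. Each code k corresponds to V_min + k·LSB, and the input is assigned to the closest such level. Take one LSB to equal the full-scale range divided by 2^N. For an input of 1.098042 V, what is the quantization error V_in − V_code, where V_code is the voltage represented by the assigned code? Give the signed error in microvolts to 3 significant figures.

−271 µV

Full-scale range = 7.14 V − (-0.76 V) = 7.9 V. LSB = 7.9 V / 2^13 ≈ 0.9644 mV.
Position in LSBs: (1.098042 − (-0.76)) × 8192/7.9 = 1926.7190; rounding gives k = 1927.
V_code = V_min + k × range/2^13 = -0.76 + 1927 × 7.9/8192 = 1.098312988 V.
e = 1.098042 − (1.098312988) = −271 µV.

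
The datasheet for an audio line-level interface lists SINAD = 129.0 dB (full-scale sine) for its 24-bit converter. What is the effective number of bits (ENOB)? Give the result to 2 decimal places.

21.14 bits

ENOB = (129.0 − 1.76)/6.02 = 21.1362 bits.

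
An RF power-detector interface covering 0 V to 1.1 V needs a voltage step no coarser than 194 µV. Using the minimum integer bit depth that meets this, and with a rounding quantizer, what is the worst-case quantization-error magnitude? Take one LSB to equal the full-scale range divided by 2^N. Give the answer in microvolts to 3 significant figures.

67.1 µV

V_FS = 1.1 V.
1.1 V / 194 µV = 5670. Since 2^12 = 4096 and 2^13 = 8192, N = 13.
LSB = 1.1 V ÷ 2^13 = 1.1/8192 V = 134.28 µV.
|e|_max = LSB/2 = 67.1 µV.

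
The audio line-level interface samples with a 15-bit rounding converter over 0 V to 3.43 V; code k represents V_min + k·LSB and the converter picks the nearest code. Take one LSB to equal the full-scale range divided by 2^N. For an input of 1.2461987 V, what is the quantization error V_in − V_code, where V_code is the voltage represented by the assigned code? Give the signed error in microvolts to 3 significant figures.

Range is 3.43 V. LSB = 3.43 V / 2^15 ≈ 104.7 µV.
(1.2461987 − (0)) / LSB = 1.2461987 × 32768/3.43 = 11905.3758. Nearest integer: k = 11905.
Reconstructed level: 0 + 11905 × 3.43/32768 V = 1.2461593628 V.
Error = V_in − V_code = 1.2461987 − (1.2461593628) = +39.3 µV.

+39.3 µV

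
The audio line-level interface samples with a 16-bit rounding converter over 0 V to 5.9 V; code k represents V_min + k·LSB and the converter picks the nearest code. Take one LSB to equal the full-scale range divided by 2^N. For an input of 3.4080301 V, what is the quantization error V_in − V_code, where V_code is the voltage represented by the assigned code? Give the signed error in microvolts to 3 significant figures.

−26.5 µV

Range is 5.9 V. LSB = 5.9 V / 2^16 ≈ 90.03 µV.
(3.4080301 − (0)) / LSB = 3.4080301 × 65536/5.9 = 37855.7052. Nearest integer: k = 37856.
V_code = V_min + k × range/2^16 = 0 + 37856 × 5.9/65536 = 3.4080566406 V.
V_in − V_code = 3.4080301 − (3.4080566406) = −26.5 µV.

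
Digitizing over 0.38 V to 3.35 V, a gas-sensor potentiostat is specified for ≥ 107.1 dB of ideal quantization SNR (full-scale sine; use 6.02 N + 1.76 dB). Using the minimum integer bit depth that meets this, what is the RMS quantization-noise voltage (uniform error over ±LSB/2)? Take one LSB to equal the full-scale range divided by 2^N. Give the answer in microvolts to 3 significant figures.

3.27 µV

The full-scale span is 3.35 − (0.38) = 2.97 V.
6.02 N + 1.76 ≥ 107.1 gives N ≥ 17.498, so the minimum integer is 18.
LSB = 2.97 V / 2^18 = 11.330 µV.
V_rms = LSB/√12 = 3.27 µV.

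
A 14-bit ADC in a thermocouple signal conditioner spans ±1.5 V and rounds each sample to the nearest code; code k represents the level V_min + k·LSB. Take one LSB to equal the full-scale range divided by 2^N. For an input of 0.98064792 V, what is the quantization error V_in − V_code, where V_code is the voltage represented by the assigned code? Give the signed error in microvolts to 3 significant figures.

The full-scale span is 1.5 − (-1.5) = 3 V. LSB = 3 V / 2^14 ≈ 183.1 µV.
(0.98064792 − (-1.5)) / LSB = 2.48064792 × 16384/3 = 13547.6452. Nearest integer: k = 13548.
Reconstructed level: -1.5 + 13548 × 3/16384 V = 0.98071289063 V.
V_in − V_code = 0.98064792 − (0.98071289063) = −65.0 µV.

−65.0 µV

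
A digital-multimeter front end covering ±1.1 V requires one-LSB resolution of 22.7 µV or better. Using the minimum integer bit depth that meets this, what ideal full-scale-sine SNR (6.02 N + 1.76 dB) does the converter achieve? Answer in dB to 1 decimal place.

104.1 dB

Range = 1.1 − (-1.1) = 2.2 V.
Levels needed ≥ 2.2/22.7 µV = 96920. 2^17 = 131072 suffices, so N_min = 17.
Ideal SNR at N = 17: 6.02·17 + 1.76 = 104.1 dB.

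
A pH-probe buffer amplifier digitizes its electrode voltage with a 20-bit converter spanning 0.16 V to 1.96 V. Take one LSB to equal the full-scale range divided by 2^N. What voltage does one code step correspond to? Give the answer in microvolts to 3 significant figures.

1.72 µV

The full-scale span is 1.96 − (0.16) = 1.8 V.
Number of codes = 2^20 = 1048576.
Step size = 1.8/1048576 V = 1.72 µV.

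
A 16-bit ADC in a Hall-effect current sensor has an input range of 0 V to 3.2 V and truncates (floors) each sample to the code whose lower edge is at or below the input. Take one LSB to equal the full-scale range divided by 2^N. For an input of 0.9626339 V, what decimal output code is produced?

19714

Span = 3.2 V. LSB = 3.2 V / 2^16 ≈ 48.83 µV.
V_in − V_min = 0.9626339 − (0) = 0.9626339 V.
Divide by LSB: 0.9626339 × 65536/3.2 = 19714.7423.
Truncating gives code 19714.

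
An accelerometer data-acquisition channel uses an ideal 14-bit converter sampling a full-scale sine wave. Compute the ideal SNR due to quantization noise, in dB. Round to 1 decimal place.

86.0 dB

6.02(14) + 1.76 = 84.28 + 1.76 = 86.04 dB.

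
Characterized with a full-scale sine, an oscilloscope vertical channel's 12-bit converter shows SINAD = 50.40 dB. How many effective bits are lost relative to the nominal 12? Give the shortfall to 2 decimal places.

3.92 bits

N_eff = (50.40 − 1.76)/6.02 = 8.0797 bits.
Lost resolution: 12 − 8.0797 = 3.9203 bits.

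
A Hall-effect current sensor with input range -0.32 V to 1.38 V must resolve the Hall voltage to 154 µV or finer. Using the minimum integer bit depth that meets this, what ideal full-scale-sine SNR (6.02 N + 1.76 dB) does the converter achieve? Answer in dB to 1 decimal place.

86.0 dB

Span: 1.38 V − (-0.32 V) = 1.7 V.
Required number of levels: 1.7/154 µV = 11039; smallest N with 2^N ≥ that is 14.
Ideal SNR at N = 14: 6.02·14 + 1.76 = 86.0 dB.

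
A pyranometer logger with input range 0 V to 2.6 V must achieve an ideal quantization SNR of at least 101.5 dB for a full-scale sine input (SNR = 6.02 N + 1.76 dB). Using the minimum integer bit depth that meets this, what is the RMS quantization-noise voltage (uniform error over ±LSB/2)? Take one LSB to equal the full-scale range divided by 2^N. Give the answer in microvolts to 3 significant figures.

5.73 µV

Range is 2.6 V.
Required N = ⌈(101.5 − 1.76)/6.02⌉ = ⌈16.568⌉ = 17.
One LSB is 2.6 V / 131072 = 19.836 µV.
σ_q = LSB/√12 = 19.836 µV/3.4641 = 5.73 µV.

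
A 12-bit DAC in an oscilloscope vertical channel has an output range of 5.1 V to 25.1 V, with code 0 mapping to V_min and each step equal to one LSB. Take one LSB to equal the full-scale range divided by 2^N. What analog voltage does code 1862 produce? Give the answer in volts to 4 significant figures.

14.19 V

Full-scale range = 25.1 V − (5.1 V) = 20 V. LSB = 20 V / 2^12.
V_out = V_min + code × LSB = 5.1 V + 1862 × 20 V / 4096
      = 5.1 V + 9.09180 V = 14.1918 V.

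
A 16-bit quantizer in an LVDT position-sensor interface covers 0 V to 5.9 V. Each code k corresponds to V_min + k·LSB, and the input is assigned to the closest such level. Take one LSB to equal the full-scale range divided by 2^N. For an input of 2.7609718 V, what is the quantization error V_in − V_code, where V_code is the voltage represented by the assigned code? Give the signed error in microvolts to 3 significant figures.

+28.2 µV

Full-scale range = 5.9 V. LSB = 5.9 V / 2^16 ≈ 90.03 µV.
(2.7609718 − (0)) / LSB = 2.7609718 × 65536/5.9 = 30668.3132. Nearest integer: k = 30668.
Reconstructed level: 0 + 30668 × 5.9/65536 V = 2.7609436035 V.
e = 2.7609718 − (2.7609436035) = +28.2 µV.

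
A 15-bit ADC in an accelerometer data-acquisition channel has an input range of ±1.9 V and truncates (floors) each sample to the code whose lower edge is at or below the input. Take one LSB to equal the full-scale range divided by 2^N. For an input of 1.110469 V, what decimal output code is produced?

The full-scale span is 1.9 − (-1.9) = 3.8 V. LSB = 3.8 V / 2^15 ≈ 116.0 µV.
code = ⌊(V_in − V_min)/LSB⌋ = ⌊(V_in − V_min) × 2^15 / range⌋
     = ⌊(1.110469 − (-1.9)) × 32768 / 3.8⌋ = ⌊3.010469 × 32768/3.8⌋
     = ⌊25959.750⌋ = 25959.

25959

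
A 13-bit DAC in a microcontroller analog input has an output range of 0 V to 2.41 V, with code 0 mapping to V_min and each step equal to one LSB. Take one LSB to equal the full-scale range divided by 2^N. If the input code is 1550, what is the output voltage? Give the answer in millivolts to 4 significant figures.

Span = 2.41 V. LSB = 2.41 V / 2^13.
V_out = V_min + code × LSB = 0 V + 1550 × 2.41 V / 8192
      = 0 + 0.455994 = 0.455994 V.

456.0 mV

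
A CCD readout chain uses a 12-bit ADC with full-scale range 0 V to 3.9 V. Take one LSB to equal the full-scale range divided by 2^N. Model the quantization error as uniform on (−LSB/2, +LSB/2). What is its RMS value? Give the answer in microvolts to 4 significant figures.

274.9 µV

V_FS = 3.9 V.
LSB = 3.9 V ÷ 2^12 = 3.9/4096 V = 0.952148 mV.
V_rms = LSB/√12 = 0.952148 mV / √12 = 274.9 µV.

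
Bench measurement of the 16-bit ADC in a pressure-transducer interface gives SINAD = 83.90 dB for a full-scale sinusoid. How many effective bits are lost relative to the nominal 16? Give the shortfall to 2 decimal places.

2.36 bits

N_eff = (83.90 − 1.76)/6.02 = 13.6445 bits.
Shortfall = 16 − 13.6445 = 2.3555 bits.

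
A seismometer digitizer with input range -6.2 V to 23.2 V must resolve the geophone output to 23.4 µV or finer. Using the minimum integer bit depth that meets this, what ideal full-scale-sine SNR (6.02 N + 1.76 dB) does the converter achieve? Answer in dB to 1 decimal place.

Span: 23.2 V − (-6.2 V) = 29.4 V.
Need 2^N ≥ 29.4 V / 23.4 µV = 1.256e6 → N_min = 21.
Ideal SNR at N = 21: 6.02·21 + 1.76 = 128.2 dB.

128.2 dB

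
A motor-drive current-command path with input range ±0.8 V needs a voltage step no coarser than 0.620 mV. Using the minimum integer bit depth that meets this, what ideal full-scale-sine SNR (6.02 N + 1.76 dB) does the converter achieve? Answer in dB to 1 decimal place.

The full-scale span is 0.8 − (-0.8) = 1.6 V.
Need 2^N ≥ 1.6 V / 0.620 mV = 2581 → N_min = 12.
SNR = 6.02 × 12 + 1.76 = 74.00 dB.

74.0 dB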